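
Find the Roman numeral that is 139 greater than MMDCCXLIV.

MMDCCXLIV = 2744
2744 + 139 = 2883

MMDCCCLXXXIII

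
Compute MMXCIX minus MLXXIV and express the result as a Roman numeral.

MMXCIX = 2099
MLXXIV = 1074
2099 - 1074 = 1025

MXXV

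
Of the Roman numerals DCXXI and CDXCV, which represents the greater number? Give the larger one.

DCXXI = 621
CDXCV = 495
621 is larger

DCXXI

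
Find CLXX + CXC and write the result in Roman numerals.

CLXX = 170
CXC = 190
170 + 190 = 360

CCCLX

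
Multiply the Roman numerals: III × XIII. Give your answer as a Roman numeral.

III = 3
XIII = 13
3 × 13 = 39

XXXIX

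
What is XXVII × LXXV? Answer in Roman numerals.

XXVII = 27
LXXV = 75
27 × 75 = 2025

MMXXV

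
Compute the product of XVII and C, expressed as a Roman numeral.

XVII = 17
C = 100
17 × 100 = 1700

MDCC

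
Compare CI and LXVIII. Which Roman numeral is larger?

CI = 101
LXVIII = 68
101 is larger

CI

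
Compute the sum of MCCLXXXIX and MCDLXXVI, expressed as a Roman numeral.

MCCLXXXIX = 1289
MCDLXXVI = 1476
1289 + 1476 = 2765

MMDCCLXV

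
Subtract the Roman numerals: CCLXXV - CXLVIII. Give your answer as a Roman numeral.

CCLXXV = 275
CXLVIII = 148
275 - 148 = 127

CXXVII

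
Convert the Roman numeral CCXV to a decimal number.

CCXV: C=100, C=100, X=10, V=5
100 + 100 + 10 + 5 = 215

215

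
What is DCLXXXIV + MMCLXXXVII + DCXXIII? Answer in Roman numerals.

DCLXXXIV = 684, MMCLXXXVII = 2187, DCXXIII = 623
684 + 2187 = 2871
2871 + 623 = 3494

MMMCDXCIV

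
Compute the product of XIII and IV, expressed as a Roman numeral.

XIII = 13
IV = 4
13 × 4 = 52

LII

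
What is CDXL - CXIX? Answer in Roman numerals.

CDXL = 440
CXIX = 119
440 - 119 = 321

CCCXXI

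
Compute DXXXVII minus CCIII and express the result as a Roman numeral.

DXXXVII = 537
CCIII = 203
537 - 203 = 334

CCCXXXIV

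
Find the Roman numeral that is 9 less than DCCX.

DCCX = 710
710 - 9 = 701

DCCI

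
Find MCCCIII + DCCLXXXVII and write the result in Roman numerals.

MCCCIII = 1303
DCCLXXXVII = 787
1303 + 787 = 2090

MMXC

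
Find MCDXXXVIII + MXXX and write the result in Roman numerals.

MCDXXXVIII = 1438
MXXX = 1030
1438 + 1030 = 2468

MMCDLXVIII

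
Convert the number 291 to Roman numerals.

Convert 291 to Roman numerals:
  291 contains 2×100 (CC)
  91 contains 1×90 (XC)
  1 contains 1×1 (I)

CCXCI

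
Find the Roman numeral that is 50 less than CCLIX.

CCLIX = 259
259 - 50 = 209

CCIX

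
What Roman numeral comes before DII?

DII = 502, so the previous integer is 502 - 1 = 501

DI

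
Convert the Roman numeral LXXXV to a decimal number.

LXXXV: L=50, X=10, X=10, X=10, V=5
50 + 10 + 10 + 10 + 5 = 85

85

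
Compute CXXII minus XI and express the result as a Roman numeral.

CXXII = 122
XI = 11
122 - 11 = 111

CXI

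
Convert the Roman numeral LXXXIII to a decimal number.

LXXXIII: L=50, X=10, X=10, X=10, I=1, I=1, I=1
50 + 10 + 10 + 10 + 1 + 1 + 1 = 83

83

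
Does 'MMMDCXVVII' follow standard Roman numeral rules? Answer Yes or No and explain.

'MMMDCXVVII': V should not appear more than once

No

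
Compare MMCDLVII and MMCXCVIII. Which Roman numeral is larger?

MMCDLVII = 2457
MMCXCVIII = 2198
2457 is larger

MMCDLVII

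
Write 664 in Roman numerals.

Convert 664 to Roman numerals:
  664 contains 1×500 (D)
  164 contains 1×100 (C)
  64 contains 1×50 (L)
  14 contains 1×10 (X)
  4 contains 1×4 (IV)

DCLXIV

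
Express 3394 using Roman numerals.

Convert 3394 to Roman numerals:
  3394 contains 3×1000 (MMM)
  394 contains 3×100 (CCC)
  94 contains 1×90 (XC)
  4 contains 1×4 (IV)

MMMCCCXCIV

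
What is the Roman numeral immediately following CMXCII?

CMXCII = 992; next is 993

CMXCIII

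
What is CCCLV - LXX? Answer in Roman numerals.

CCCLV = 355
LXX = 70
355 - 70 = 285

CCLXXXV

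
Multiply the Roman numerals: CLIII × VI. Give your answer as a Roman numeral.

CLIII = 153
VI = 6
153 × 6 = 918

CMXVIII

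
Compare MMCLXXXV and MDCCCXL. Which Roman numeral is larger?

MMCLXXXV = 2185
MDCCCXL = 1840
2185 is larger

MMCLXXXV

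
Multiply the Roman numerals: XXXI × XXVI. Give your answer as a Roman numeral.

XXXI = 31
XXVI = 26
31 × 26 = 806

DCCCVI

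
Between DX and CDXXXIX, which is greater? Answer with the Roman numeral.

DX = 510
CDXXXIX = 439
510 is larger

DX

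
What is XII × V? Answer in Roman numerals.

XII = 12
V = 5
12 × 5 = 60

LX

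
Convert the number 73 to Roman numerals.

Convert 73 to Roman numerals:
  73 contains 1×50 (L)
  23 contains 2×10 (XX)
  3 contains 3×1 (III)

LXXIII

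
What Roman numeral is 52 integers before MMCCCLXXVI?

MMCCCLXXVI = 2376
2376 - 52 = 2324

MMCCCXXIV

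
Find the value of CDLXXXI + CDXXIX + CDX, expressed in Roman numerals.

CDLXXXI = 481, CDXXIX = 429, CDX = 410
481 + 429 = 910
910 + 410 = 1320

MCCCXX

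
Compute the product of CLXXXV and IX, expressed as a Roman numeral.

CLXXXV = 185
IX = 9
185 × 9 = 1665

MDCLXV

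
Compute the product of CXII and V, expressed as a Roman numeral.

CXII = 112
V = 5
112 × 5 = 560

DLX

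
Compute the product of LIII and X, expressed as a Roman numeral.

LIII = 53
X = 10
53 × 10 = 530

DXXX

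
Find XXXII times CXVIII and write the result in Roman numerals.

XXXII = 32
CXVIII = 118
32 × 118 = 3776

MMMDCCLXXVI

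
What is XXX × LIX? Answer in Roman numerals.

XXX = 30
LIX = 59
30 × 59 = 1770

MDCCLXX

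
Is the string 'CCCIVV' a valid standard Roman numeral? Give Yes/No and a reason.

'CCCIVV': V should not appear more than once

No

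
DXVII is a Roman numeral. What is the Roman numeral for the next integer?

DXVII = 517; next is 518

DXVIII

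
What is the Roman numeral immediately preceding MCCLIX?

MCCLIX = 1259; previous is 1258

MCCLVIII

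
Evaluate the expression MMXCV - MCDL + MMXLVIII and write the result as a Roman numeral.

MMXCV = 2095, MCDL = 1450, MMXLVIII = 2048
2095 - 1450 = 645
645 + 2048 = 2693

MMDCXCIII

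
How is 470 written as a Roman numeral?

Convert 470 to Roman numerals:
  470 contains 1×400 (CD)
  70 contains 1×50 (L)
  20 contains 2×10 (XX)

CDLXX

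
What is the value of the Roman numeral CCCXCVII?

CCCXCVII: C=100, C=100, C=100, XC=90, V=5, I=1, I=1
100 + 100 + 100 + 90 + 5 + 1 + 1 = 397

397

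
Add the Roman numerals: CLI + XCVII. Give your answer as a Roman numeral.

CLI = 151
XCVII = 97
151 + 97 = 248

CCXLVIII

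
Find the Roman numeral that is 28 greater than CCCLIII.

CCCLIII = 353
353 + 28 = 381

CCCLXXXI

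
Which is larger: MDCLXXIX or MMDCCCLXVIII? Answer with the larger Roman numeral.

MDCLXXIX = 1679
MMDCCCLXVIII = 2868
2868 is larger

MMDCCCLXVIII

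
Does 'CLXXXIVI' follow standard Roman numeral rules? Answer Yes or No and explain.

'CLXXXIVI': I cannot come right after the subtractive pair IV: once I is subtracted in IV, the next symbol must be smaller than I

No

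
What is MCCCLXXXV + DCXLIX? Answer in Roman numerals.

MCCCLXXXV = 1385
DCXLIX = 649
1385 + 649 = 2034

MMXXXIV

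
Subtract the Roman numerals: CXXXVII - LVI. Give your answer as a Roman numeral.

CXXXVII = 137
LVI = 56
137 - 56 = 81

LXXXI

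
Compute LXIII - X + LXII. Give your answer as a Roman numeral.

LXIII = 63, X = 10, LXII = 62
63 - 10 = 53
53 + 62 = 115

CXV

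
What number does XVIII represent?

XVIII: X=10, V=5, I=1, I=1, I=1
10 + 5 + 1 + 1 + 1 = 18

18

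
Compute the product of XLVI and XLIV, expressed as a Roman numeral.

XLVI = 46
XLIV = 44
46 × 44 = 2024

MMXXIV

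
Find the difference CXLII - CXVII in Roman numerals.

CXLII = 142
CXVII = 117
142 - 117 = 25

XXV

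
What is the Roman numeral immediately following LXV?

LXV = 65, so the next integer is 65 + 1 = 66

LXVI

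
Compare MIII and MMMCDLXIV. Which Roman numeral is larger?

MIII = 1003
MMMCDLXIV = 3464
3464 is larger

MMMCDLXIV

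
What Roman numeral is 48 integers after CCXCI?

CCXCI = 291
291 + 48 = 339

CCCXXXIX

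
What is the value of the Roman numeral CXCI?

CXCI: C=100, XC=90, I=1
100 + 90 + 1 = 191

191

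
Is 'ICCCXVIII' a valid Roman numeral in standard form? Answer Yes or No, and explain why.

'ICCCXVIII': Invalid subtractive combination: IC

No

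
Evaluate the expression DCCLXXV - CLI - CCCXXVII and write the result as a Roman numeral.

DCCLXXV = 775, CLI = 151, CCCXXVII = 327
775 - 151 = 624
624 - 327 = 297

CCXCVII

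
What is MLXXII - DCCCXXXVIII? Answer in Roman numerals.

MLXXII = 1072
DCCCXXXVIII = 838
1072 - 838 = 234

CCXXXIV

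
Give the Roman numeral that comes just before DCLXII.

DCLXII = 662, so the previous integer is 662 - 1 = 661

DCLXI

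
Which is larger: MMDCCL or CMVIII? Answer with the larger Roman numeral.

MMDCCL = 2750
CMVIII = 908
2750 is larger

MMDCCL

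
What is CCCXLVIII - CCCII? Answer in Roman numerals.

CCCXLVIII = 348
CCCII = 302
348 - 302 = 46

XLVI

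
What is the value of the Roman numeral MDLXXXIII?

MDLXXXIII: M=1000, D=500, L=50, X=10, X=10, X=10, I=1, I=1, I=1
1000 + 500 + 50 + 10 + 10 + 10 + 1 + 1 + 1 = 1583

1583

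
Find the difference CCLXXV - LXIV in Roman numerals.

CCLXXV = 275
LXIV = 64
275 - 64 = 211

CCXI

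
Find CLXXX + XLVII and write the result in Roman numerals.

CLXXX = 180
XLVII = 47
180 + 47 = 227

CCXXVII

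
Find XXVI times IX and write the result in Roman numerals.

XXVI = 26
IX = 9
26 × 9 = 234

CCXXXIV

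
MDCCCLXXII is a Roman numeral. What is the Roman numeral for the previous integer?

MDCCCLXXII = 1872, so the previous integer is 1872 - 1 = 1871

MDCCCLXXI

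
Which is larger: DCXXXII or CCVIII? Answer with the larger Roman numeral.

DCXXXII = 632
CCVIII = 208
632 is larger

DCXXXII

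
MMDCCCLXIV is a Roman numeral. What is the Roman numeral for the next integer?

MMDCCCLXIV = 2864; next is 2865

MMDCCCLXV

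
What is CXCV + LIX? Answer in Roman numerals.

CXCV = 195
LIX = 59
195 + 59 = 254

CCLIV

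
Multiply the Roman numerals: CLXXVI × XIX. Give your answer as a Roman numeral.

CLXXVI = 176
XIX = 19
176 × 19 = 3344

MMMCCCXLIV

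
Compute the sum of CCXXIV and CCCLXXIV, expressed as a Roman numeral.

CCXXIV = 224
CCCLXXIV = 374
224 + 374 = 598

DXCVIII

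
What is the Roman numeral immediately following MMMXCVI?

MMMXCVI = 3096, so the next integer is 3096 + 1 = 3097

MMMXCVII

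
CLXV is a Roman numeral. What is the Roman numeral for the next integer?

CLXV = 165, so the next integer is 165 + 1 = 166

CLXVI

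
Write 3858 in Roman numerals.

Convert 3858 to Roman numerals:
  3858 contains 3×1000 (MMM)
  858 contains 1×500 (D)
  358 contains 3×100 (CCC)
  58 contains 1×50 (L)
  8 contains 1×5 (V)
  3 contains 3×1 (III)

MMMDCCCLVIII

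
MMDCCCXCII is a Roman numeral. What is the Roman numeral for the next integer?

MMDCCCXCII = 2892, so the next integer is 2892 + 1 = 2893

MMDCCCXCIII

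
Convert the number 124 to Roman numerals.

Convert 124 to Roman numerals:
  124 contains 1×100 (C)
  24 contains 2×10 (XX)
  4 contains 1×4 (IV)

CXXIV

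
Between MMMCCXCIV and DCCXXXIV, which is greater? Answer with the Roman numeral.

MMMCCXCIV = 3294
DCCXXXIV = 734
3294 is larger

MMMCCXCIV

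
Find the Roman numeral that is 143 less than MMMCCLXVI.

MMMCCLXVI = 3266
3266 - 143 = 3123

MMMCXXIII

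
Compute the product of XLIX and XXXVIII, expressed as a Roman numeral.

XLIX = 49
XXXVIII = 38
49 × 38 = 1862

MDCCCLXII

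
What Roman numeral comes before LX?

LX = 60; previous is 59

LIX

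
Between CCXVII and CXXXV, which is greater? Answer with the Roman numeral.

CCXVII = 217
CXXXV = 135
217 is larger

CCXVII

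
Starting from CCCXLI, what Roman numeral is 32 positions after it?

CCCXLI = 341
341 + 32 = 373

CCCLXXIII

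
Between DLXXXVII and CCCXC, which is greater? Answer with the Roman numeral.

DLXXXVII = 587
CCCXC = 390
587 is larger

DLXXXVII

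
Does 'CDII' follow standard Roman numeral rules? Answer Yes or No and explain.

'CDII': Check the rules: uses only the symbols I, V, X, L, C, D, M; no symbol is repeated more than three times in a row; V, L and D each appear at most once; the only place a smaller symbol precedes a larger one is the allowed subtractive pair CD, the symbol right after such a pair (if any) is smaller than the pair's first symbol, and otherwise the values never increase from left to right. Value: CD (400) + I (1) + I (1) = 402. So it is a valid standard Roman numeral.

Yes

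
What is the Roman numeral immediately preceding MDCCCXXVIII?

MDCCCXXVIII = 1828; previous is 1827

MDCCCXXVII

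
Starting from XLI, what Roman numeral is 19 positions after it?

XLI = 41
41 + 19 = 60

LX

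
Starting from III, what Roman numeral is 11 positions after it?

III = 3
3 + 11 = 14

XIV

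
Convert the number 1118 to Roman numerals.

Convert 1118 to Roman numerals:
  1118 contains 1×1000 (M)
  118 contains 1×100 (C)
  18 contains 1×10 (X)
  8 contains 1×5 (V)
  3 contains 3×1 (III)

MCXVIII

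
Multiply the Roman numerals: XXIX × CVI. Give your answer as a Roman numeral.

XXIX = 29
CVI = 106
29 × 106 = 3074

MMMLXXIV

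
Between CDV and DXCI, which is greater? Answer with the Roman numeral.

CDV = 405
DXCI = 591
591 is larger

DXCI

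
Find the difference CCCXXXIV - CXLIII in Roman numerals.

CCCXXXIV = 334
CXLIII = 143
334 - 143 = 191

CXCI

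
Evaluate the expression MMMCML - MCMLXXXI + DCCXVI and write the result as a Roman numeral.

MMMCML = 3950, MCMLXXXI = 1981, DCCXVI = 716
3950 - 1981 = 1969
1969 + 716 = 2685

MMDCLXXXV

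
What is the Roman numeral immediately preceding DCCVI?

DCCVI = 706; previous is 705

DCCV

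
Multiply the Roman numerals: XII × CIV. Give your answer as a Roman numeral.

XII = 12
CIV = 104
12 × 104 = 1248

MCCXLVIII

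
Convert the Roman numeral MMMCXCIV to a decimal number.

MMMCXCIV: M=1000, M=1000, M=1000, C=100, XC=90, IV=4
1000 + 1000 + 1000 + 100 + 90 + 4 = 3194

3194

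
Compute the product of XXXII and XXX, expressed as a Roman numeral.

XXXII = 32
XXX = 30
32 × 30 = 960

CMLX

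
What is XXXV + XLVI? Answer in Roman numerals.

XXXV = 35
XLVI = 46
35 + 46 = 81

LXXXI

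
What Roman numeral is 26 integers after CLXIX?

CLXIX = 169
169 + 26 = 195

CXCV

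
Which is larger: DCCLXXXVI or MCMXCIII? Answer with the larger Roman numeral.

DCCLXXXVI = 786
MCMXCIII = 1993
1993 is larger

MCMXCIII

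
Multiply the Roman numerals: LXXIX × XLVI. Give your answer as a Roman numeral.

LXXIX = 79
XLVI = 46
79 × 46 = 3634

MMMDCXXXIV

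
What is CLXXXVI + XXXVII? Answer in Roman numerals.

CLXXXVI = 186
XXXVII = 37
186 + 37 = 223

CCXXIII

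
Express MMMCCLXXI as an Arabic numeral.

MMMCCLXXI: M=1000, M=1000, M=1000, C=100, C=100, L=50, X=10, X=10, I=1
1000 + 1000 + 1000 + 100 + 100 + 50 + 10 + 10 + 1 = 3271

3271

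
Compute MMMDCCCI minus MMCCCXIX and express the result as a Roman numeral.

MMMDCCCI = 3801
MMCCCXIX = 2319
3801 - 2319 = 1482

MCDLXXXII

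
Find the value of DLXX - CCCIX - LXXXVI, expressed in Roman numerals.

DLXX = 570, CCCIX = 309, LXXXVI = 86
570 - 309 = 261
261 - 86 = 175

CLXXV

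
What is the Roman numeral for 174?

Convert 174 to Roman numerals:
  174 contains 1×100 (C)
  74 contains 1×50 (L)
  24 contains 2×10 (XX)
  4 contains 1×4 (IV)

CLXXIV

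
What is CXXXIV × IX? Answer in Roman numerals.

CXXXIV = 134
IX = 9
134 × 9 = 1206

MCCVI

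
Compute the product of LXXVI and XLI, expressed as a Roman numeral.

LXXVI = 76
XLI = 41
76 × 41 = 3116

MMMCXVI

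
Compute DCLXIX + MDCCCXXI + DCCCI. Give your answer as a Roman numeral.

DCLXIX = 669, MDCCCXXI = 1821, DCCCI = 801
669 + 1821 = 2490
2490 + 801 = 3291

MMMCCXCI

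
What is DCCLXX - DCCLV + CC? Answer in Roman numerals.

DCCLXX = 770, DCCLV = 755, CC = 200
770 - 755 = 15
15 + 200 = 215

CCXV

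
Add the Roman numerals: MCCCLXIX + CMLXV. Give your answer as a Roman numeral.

MCCCLXIX = 1369
CMLXV = 965
1369 + 965 = 2334

MMCCCXXXIV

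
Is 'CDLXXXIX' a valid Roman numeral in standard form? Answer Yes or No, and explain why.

'CDLXXXIX': Check the rules: uses only the symbols I, V, X, L, C, D, M; no symbol is repeated more than three times in a row; V, L and D each appear at most once; the only places a smaller symbol precedes a larger one are the allowed subtractive pairs CD, IX, the symbol right after such a pair (if any) is smaller than the pair's first symbol, and otherwise the values never increase from left to right. Value: CD (400) + L (50) + X (10) + X (10) + X (10) + IX (9) = 489. So it is a valid standard Roman numeral.

Yes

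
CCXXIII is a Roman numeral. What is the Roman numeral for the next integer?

CCXXIII = 223, so the next integer is 223 + 1 = 224

CCXXIV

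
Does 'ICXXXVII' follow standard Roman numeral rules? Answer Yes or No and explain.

'ICXXXVII': Invalid subtractive combination: IC

No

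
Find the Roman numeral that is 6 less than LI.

LI = 51
51 - 6 = 45

XLV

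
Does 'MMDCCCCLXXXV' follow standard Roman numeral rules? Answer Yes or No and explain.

'MMDCCCCLXXXV': More than 3 consecutive C's

No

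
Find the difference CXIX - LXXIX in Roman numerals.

CXIX = 119
LXXIX = 79
119 - 79 = 40

XL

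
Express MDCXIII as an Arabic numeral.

MDCXIII: M=1000, D=500, C=100, X=10, I=1, I=1, I=1
1000 + 500 + 100 + 10 + 1 + 1 + 1 = 1613

1613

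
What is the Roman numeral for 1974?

Convert 1974 to Roman numerals:
  1974 contains 1×1000 (M)
  974 contains 1×900 (CM)
  74 contains 1×50 (L)
  24 contains 2×10 (XX)
  4 contains 1×4 (IV)

MCMLXXIV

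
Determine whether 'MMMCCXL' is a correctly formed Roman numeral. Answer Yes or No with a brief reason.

'MMMCCXL': Check the rules: uses only the symbols I, V, X, L, C, D, M; no symbol is repeated more than three times in a row; V, L and D each appear at most once; the only place a smaller symbol precedes a larger one is the allowed subtractive pair XL, the symbol right after such a pair (if any) is smaller than the pair's first symbol, and otherwise the values never increase from left to right. Value: M (1000) + M (1000) + M (1000) + C (100) + C (100) + XL (40) = 3240. So it is a valid standard Roman numeral.

Yes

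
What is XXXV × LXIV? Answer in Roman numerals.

XXXV = 35
LXIV = 64
35 × 64 = 2240

MMCCXL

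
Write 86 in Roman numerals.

Convert 86 to Roman numerals:
  86 contains 1×50 (L)
  36 contains 3×10 (XXX)
  6 contains 1×5 (V)
  1 contains 1×1 (I)

LXXXVI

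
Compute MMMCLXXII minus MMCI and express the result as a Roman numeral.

MMMCLXXII = 3172
MMCI = 2101
3172 - 2101 = 1071

MLXXI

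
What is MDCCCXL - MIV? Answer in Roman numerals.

MDCCCXL = 1840
MIV = 1004
1840 - 1004 = 836

DCCCXXXVI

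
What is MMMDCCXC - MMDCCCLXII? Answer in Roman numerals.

MMMDCCXC = 3790
MMDCCCLXII = 2862
3790 - 2862 = 928

CMXXVIII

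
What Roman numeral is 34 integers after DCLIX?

DCLIX = 659
659 + 34 = 693

DCXCIII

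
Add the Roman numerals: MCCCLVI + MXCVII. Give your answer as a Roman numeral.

MCCCLVI = 1356
MXCVII = 1097
1356 + 1097 = 2453

MMCDLIII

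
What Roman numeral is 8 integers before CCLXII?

CCLXII = 262
262 - 8 = 254

CCLIV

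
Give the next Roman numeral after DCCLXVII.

DCCLXVII = 767, so the next integer is 767 + 1 = 768

DCCLXVIII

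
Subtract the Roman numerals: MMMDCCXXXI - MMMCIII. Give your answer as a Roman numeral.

MMMDCCXXXI = 3731
MMMCIII = 3103
3731 - 3103 = 628

DCXXVIII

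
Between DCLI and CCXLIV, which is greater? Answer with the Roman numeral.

DCLI = 651
CCXLIV = 244
651 is larger

DCLI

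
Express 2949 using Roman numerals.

Convert 2949 to Roman numerals:
  2949 contains 2×1000 (MM)
  949 contains 1×900 (CM)
  49 contains 1×40 (XL)
  9 contains 1×9 (IX)

MMCMXLIX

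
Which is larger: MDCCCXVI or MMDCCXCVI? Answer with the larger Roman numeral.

MDCCCXVI = 1816
MMDCCXCVI = 2796
2796 is larger

MMDCCXCVI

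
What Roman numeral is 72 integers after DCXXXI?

DCXXXI = 631
631 + 72 = 703

DCCIII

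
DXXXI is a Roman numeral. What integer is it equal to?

DXXXI: D=500, X=10, X=10, X=10, I=1
500 + 10 + 10 + 10 + 1 = 531

531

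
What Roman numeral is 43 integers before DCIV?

DCIV = 604
604 - 43 = 561

DLXI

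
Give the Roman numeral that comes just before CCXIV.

CCXIV = 214, so the previous integer is 214 - 1 = 213

CCXIII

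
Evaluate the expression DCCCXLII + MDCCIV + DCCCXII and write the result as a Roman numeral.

DCCCXLII = 842, MDCCIV = 1704, DCCCXII = 812
842 + 1704 = 2546
2546 + 812 = 3358

MMMCCCLVIII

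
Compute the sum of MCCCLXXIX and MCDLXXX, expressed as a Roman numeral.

MCCCLXXIX = 1379
MCDLXXX = 1480
1379 + 1480 = 2859

MMDCCCLIX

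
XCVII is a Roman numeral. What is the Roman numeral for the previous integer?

XCVII = 97; previous is 96

XCVI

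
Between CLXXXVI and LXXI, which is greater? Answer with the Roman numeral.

CLXXXVI = 186
LXXI = 71
186 is larger

CLXXXVI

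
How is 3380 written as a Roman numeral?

Convert 3380 to Roman numerals:
  3380 contains 3×1000 (MMM)
  380 contains 3×100 (CCC)
  80 contains 1×50 (L)
  30 contains 3×10 (XXX)

MMMCCCLXXX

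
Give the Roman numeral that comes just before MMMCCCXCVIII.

MMMCCCXCVIII = 3398; previous is 3397

MMMCCCXCVII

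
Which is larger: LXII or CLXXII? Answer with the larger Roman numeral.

LXII = 62
CLXXII = 172
172 is larger

CLXXII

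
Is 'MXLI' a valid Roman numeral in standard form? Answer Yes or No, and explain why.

'MXLI': Check the rules: uses only the symbols I, V, X, L, C, D, M; no symbol is repeated more than three times in a row; V, L and D each appear at most once; the only place a smaller symbol precedes a larger one is the allowed subtractive pair XL, the symbol right after such a pair (if any) is smaller than the pair's first symbol, and otherwise the values never increase from left to right. Value: M (1000) + XL (40) + I (1) = 1041. So it is a valid standard Roman numeral.

Yes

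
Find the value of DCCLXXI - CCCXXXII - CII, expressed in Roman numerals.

DCCLXXI = 771, CCCXXXII = 332, CII = 102
771 - 332 = 439
439 - 102 = 337

CCCXXXVII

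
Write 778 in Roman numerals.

Convert 778 to Roman numerals:
  778 contains 1×500 (D)
  278 contains 2×100 (CC)
  78 contains 1×50 (L)
  28 contains 2×10 (XX)
  8 contains 1×5 (V)
  3 contains 3×1 (III)

DCCLXXVIII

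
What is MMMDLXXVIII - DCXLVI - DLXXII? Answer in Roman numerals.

MMMDLXXVIII = 3578, DCXLVI = 646, DLXXII = 572
3578 - 646 = 2932
2932 - 572 = 2360

MMCCCLX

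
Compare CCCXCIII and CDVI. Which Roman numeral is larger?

CCCXCIII = 393
CDVI = 406
406 is larger

CDVI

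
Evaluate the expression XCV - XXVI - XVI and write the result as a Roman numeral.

XCV = 95, XXVI = 26, XVI = 16
95 - 26 = 69
69 - 16 = 53

LIII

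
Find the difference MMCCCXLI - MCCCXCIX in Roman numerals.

MMCCCXLI = 2341
MCCCXCIX = 1399
2341 - 1399 = 942

CMXLII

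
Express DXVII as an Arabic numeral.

DXVII: D=500, X=10, V=5, I=1, I=1
500 + 10 + 5 + 1 + 1 = 517

517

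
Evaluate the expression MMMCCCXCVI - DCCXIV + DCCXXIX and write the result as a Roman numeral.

MMMCCCXCVI = 3396, DCCXIV = 714, DCCXXIX = 729
3396 - 714 = 2682
2682 + 729 = 3411

MMMCDXI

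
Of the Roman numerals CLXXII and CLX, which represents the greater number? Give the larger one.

CLXXII = 172
CLX = 160
172 is larger

CLXXII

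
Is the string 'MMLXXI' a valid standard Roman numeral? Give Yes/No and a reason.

'MMLXXI': Check the rules: uses only the symbols I, V, X, L, C, D, M; no symbol is repeated more than three times in a row; V, L and D each appear at most once; no smaller symbol precedes a larger one (values never increase from left to right). Value: M (1000) + M (1000) + L (50) + X (10) + X (10) + I (1) = 2071. So it is a valid standard Roman numeral.

Yes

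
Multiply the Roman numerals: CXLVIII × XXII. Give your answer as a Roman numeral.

CXLVIII = 148
XXII = 22
148 × 22 = 3256

MMMCCLVI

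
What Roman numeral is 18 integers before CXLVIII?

CXLVIII = 148
148 - 18 = 130

CXXX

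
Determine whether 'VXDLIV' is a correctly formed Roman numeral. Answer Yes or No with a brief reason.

'VXDLIV': V should not appear more than once

No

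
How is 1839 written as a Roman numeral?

Convert 1839 to Roman numerals:
  1839 contains 1×1000 (M)
  839 contains 1×500 (D)
  339 contains 3×100 (CCC)
  39 contains 3×10 (XXX)
  9 contains 1×9 (IX)

MDCCCXXXIX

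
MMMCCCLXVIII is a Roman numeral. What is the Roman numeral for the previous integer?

MMMCCCLXVIII = 3368; previous is 3367

MMMCCCLXVII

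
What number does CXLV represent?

CXLV: C=100, XL=40, V=5
100 + 40 + 5 = 145

145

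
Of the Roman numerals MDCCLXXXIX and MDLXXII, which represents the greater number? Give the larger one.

MDCCLXXXIX = 1789
MDLXXII = 1572
1789 is larger

MDCCLXXXIX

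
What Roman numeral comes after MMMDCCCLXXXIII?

MMMDCCCLXXXIII = 3883, so the next integer is 3883 + 1 = 3884

MMMDCCCLXXXIV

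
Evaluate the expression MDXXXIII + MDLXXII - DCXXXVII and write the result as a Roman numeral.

MDXXXIII = 1533, MDLXXII = 1572, DCXXXVII = 637
1533 + 1572 = 3105
3105 - 637 = 2468

MMCDLXVIII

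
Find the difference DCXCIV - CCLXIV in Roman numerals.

DCXCIV = 694
CCLXIV = 264
694 - 264 = 430

CDXXX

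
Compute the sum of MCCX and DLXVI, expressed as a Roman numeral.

MCCX = 1210
DLXVI = 566
1210 + 566 = 1776

MDCCLXXVI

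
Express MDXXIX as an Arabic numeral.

MDXXIX: M=1000, D=500, X=10, X=10, IX=9
1000 + 500 + 10 + 10 + 9 = 1529

1529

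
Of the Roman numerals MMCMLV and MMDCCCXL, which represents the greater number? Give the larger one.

MMCMLV = 2955
MMDCCCXL = 2840
2955 is larger

MMCMLV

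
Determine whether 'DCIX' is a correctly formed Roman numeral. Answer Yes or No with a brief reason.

'DCIX': Check the rules: uses only the symbols I, V, X, L, C, D, M; no symbol is repeated more than three times in a row; V, L and D each appear at most once; the only place a smaller symbol precedes a larger one is the allowed subtractive pair IX, the symbol right after such a pair (if any) is smaller than the pair's first symbol, and otherwise the values never increase from left to right. Value: D (500) + C (100) + IX (9) = 609. So it is a valid standard Roman numeral.

Yes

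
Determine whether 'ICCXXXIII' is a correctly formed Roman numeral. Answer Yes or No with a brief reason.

'ICCXXXIII': Invalid subtractive combination: IC

No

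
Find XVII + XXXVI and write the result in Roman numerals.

XVII = 17
XXXVI = 36
17 + 36 = 53

LIII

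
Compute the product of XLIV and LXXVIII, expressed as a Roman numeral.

XLIV = 44
LXXVIII = 78
44 × 78 = 3432

MMMCDXXXII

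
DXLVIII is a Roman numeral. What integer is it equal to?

DXLVIII: D=500, XL=40, V=5, I=1, I=1, I=1
500 + 40 + 5 + 1 + 1 + 1 = 548

548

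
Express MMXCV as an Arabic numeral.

MMXCV: M=1000, M=1000, XC=90, V=5
1000 + 1000 + 90 + 5 = 2095

2095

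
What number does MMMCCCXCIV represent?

MMMCCCXCIV: M=1000, M=1000, M=1000, C=100, C=100, C=100, XC=90, IV=4
1000 + 1000 + 1000 + 100 + 100 + 100 + 90 + 4 = 3394

3394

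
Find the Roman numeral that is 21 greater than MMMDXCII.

MMMDXCII = 3592
3592 + 21 = 3613

MMMDCXIII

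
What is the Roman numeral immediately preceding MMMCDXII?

MMMCDXII = 3412, so the previous integer is 3412 - 1 = 3411

MMMCDXI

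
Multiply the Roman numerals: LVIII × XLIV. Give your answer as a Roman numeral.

LVIII = 58
XLIV = 44
58 × 44 = 2552

MMDLII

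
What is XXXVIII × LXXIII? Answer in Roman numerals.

XXXVIII = 38
LXXIII = 73
38 × 73 = 2774

MMDCCLXXIV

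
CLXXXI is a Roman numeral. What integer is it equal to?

CLXXXI: C=100, L=50, X=10, X=10, X=10, I=1
100 + 50 + 10 + 10 + 10 + 1 = 181

181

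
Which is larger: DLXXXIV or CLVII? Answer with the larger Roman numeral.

DLXXXIV = 584
CLVII = 157
584 is larger

DLXXXIV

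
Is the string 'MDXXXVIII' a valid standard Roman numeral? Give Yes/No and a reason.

'MDXXXVIII': Check the rules: uses only the symbols I, V, X, L, C, D, M; no symbol is repeated more than three times in a row; V, L and D each appear at most once; no smaller symbol precedes a larger one (values never increase from left to right). Value: M (1000) + D (500) + X (10) + X (10) + X (10) + V (5) + I (1) + I (1) + I (1) = 1538. So it is a valid standard Roman numeral.

Yes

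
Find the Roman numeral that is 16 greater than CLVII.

CLVII = 157
157 + 16 = 173

CLXXIII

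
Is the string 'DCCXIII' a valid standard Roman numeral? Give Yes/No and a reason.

'DCCXIII': Check the rules: uses only the symbols I, V, X, L, C, D, M; no symbol is repeated more than three times in a row; V, L and D each appear at most once; no smaller symbol precedes a larger one (values never increase from left to right). Value: D (500) + C (100) + C (100) + X (10) + I (1) + I (1) + I (1) = 713. So it is a valid standard Roman numeral.

Yes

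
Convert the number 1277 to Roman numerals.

Convert 1277 to Roman numerals:
  1277 contains 1×1000 (M)
  277 contains 2×100 (CC)
  77 contains 1×50 (L)
  27 contains 2×10 (XX)
  7 contains 1×5 (V)
  2 contains 2×1 (II)

MCCLXXVII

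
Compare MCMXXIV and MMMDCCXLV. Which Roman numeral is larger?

MCMXXIV = 1924
MMMDCCXLV = 3745
3745 is larger

MMMDCCXLV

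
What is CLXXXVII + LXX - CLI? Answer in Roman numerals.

CLXXXVII = 187, LXX = 70, CLI = 151
187 + 70 = 257
257 - 151 = 106

CVI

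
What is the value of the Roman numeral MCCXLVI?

MCCXLVI: M=1000, C=100, C=100, XL=40, V=5, I=1
1000 + 100 + 100 + 40 + 5 + 1 = 1246

1246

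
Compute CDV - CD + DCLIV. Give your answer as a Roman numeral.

CDV = 405, CD = 400, DCLIV = 654
405 - 400 = 5
5 + 654 = 659

DCLIX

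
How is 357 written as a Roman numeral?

Convert 357 to Roman numerals:
  357 contains 3×100 (CCC)
  57 contains 1×50 (L)
  7 contains 1×5 (V)
  2 contains 2×1 (II)

CCCLVII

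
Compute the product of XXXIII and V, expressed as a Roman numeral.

XXXIII = 33
V = 5
33 × 5 = 165

CLXV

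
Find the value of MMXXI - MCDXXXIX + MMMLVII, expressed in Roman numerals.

MMXXI = 2021, MCDXXXIX = 1439, MMMLVII = 3057
2021 - 1439 = 582
582 + 3057 = 3639

MMMDCXXXIX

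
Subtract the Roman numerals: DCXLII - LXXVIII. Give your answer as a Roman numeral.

DCXLII = 642
LXXVIII = 78
642 - 78 = 564

DLXIV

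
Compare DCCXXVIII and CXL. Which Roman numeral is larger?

DCCXXVIII = 728
CXL = 140
728 is larger

DCCXXVIII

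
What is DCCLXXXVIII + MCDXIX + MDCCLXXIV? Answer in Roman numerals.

DCCLXXXVIII = 788, MCDXIX = 1419, MDCCLXXIV = 1774
788 + 1419 = 2207
2207 + 1774 = 3981

MMMCMLXXXI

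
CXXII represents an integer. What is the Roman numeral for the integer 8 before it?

CXXII = 122
122 - 8 = 114

CXIV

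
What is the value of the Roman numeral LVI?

LVI: L=50, V=5, I=1
50 + 5 + 1 = 56

56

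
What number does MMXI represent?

MMXI: M=1000, M=1000, X=10, I=1
1000 + 1000 + 10 + 1 = 2011

2011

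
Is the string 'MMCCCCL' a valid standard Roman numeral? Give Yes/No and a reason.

'MMCCCCL': More than 3 consecutive C's

No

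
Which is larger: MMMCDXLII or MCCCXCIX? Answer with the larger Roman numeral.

MMMCDXLII = 3442
MCCCXCIX = 1399
3442 is larger

MMMCDXLII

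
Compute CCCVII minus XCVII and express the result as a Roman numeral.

CCCVII = 307
XCVII = 97
307 - 97 = 210

CCX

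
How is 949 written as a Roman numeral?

Convert 949 to Roman numerals:
  949 contains 1×900 (CM)
  49 contains 1×40 (XL)
  9 contains 1×9 (IX)

CMXLIX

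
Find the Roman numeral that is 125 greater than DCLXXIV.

DCLXXIV = 674
674 + 125 = 799

DCCXCIX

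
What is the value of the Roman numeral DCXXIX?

DCXXIX: D=500, C=100, X=10, X=10, IX=9
500 + 100 + 10 + 10 + 9 = 629

629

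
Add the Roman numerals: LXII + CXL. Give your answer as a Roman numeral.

LXII = 62
CXL = 140
62 + 140 = 202

CCII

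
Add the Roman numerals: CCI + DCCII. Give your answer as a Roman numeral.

CCI = 201
DCCII = 702
201 + 702 = 903

CMIII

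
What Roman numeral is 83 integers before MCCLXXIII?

MCCLXXIII = 1273
1273 - 83 = 1190

MCXC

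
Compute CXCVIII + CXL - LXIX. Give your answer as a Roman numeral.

CXCVIII = 198, CXL = 140, LXIX = 69
198 + 140 = 338
338 - 69 = 269

CCLXIX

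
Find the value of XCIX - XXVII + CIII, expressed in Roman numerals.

XCIX = 99, XXVII = 27, CIII = 103
99 - 27 = 72
72 + 103 = 175

CLXXV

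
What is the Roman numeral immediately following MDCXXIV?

MDCXXIV = 1624; next is 1625

MDCXXV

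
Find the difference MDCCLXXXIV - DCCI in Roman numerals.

MDCCLXXXIV = 1784
DCCI = 701
1784 - 701 = 1083

MLXXXIII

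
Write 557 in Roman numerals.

Convert 557 to Roman numerals:
  557 contains 1×500 (D)
  57 contains 1×50 (L)
  7 contains 1×5 (V)
  2 contains 2×1 (II)

DLVII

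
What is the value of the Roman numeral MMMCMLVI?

MMMCMLVI: M=1000, M=1000, M=1000, CM=900, L=50, V=5, I=1
1000 + 1000 + 1000 + 900 + 50 + 5 + 1 = 3956

3956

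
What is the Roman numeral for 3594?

Convert 3594 to Roman numerals:
  3594 contains 3×1000 (MMM)
  594 contains 1×500 (D)
  94 contains 1×90 (XC)
  4 contains 1×4 (IV)

MMMDXCIV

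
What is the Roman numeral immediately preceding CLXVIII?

CLXVIII = 168; previous is 167

CLXVII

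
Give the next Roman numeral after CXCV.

CXCV = 195, so the next integer is 195 + 1 = 196

CXCVI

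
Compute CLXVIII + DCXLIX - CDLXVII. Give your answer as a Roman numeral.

CLXVIII = 168, DCXLIX = 649, CDLXVII = 467
168 + 649 = 817
817 - 467 = 350

CCCL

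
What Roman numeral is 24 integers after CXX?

CXX = 120
120 + 24 = 144

CXLIV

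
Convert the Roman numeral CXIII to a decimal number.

CXIII: C=100, X=10, I=1, I=1, I=1
100 + 10 + 1 + 1 + 1 = 113

113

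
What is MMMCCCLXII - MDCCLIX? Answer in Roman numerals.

MMMCCCLXII = 3362
MDCCLIX = 1759
3362 - 1759 = 1603

MDCIII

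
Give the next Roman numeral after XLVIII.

XLVIII = 48; next is 49

XLIX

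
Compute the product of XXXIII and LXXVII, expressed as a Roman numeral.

XXXIII = 33
LXXVII = 77
33 × 77 = 2541

MMDXLI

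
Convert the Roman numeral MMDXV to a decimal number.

MMDXV: M=1000, M=1000, D=500, X=10, V=5
1000 + 1000 + 500 + 10 + 5 = 2515

2515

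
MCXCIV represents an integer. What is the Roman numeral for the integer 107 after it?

MCXCIV = 1194
1194 + 107 = 1301

MCCCI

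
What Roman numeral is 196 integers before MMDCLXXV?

MMDCLXXV = 2675
2675 - 196 = 2479

MMCDLXXIX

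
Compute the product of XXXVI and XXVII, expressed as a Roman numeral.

XXXVI = 36
XXVII = 27
36 × 27 = 972

CMLXXII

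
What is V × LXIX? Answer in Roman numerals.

V = 5
LXIX = 69
5 × 69 = 345

CCCXLV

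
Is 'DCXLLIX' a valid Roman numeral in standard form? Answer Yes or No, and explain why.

'DCXLLIX': L should not appear more than once

No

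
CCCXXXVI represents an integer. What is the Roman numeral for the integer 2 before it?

CCCXXXVI = 336
336 - 2 = 334

CCCXXXIV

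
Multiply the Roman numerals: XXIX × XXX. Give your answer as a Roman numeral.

XXIX = 29
XXX = 30
29 × 30 = 870

DCCCLXX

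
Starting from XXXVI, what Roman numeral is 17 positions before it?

XXXVI = 36
36 - 17 = 19

XIX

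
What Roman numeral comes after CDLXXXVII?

CDLXXXVII = 487, so the next integer is 487 + 1 = 488

CDLXXXVIII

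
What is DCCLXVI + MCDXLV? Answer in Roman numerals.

DCCLXVI = 766
MCDXLV = 1445
766 + 1445 = 2211

MMCCXI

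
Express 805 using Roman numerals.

Convert 805 to Roman numerals:
  805 contains 1×500 (D)
  305 contains 3×100 (CCC)
  5 contains 1×5 (V)

DCCCV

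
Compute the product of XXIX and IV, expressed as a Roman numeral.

XXIX = 29
IV = 4
29 × 4 = 116

CXVI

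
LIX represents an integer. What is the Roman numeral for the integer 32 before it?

LIX = 59
59 - 32 = 27

XXVII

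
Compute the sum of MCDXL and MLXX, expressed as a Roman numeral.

MCDXL = 1440
MLXX = 1070
1440 + 1070 = 2510

MMDX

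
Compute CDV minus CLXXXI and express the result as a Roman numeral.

CDV = 405
CLXXXI = 181
405 - 181 = 224

CCXXIV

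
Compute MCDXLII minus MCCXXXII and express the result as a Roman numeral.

MCDXLII = 1442
MCCXXXII = 1232
1442 - 1232 = 210

CCX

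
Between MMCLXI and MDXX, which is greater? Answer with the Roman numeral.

MMCLXI = 2161
MDXX = 1520
2161 is larger

MMCLXI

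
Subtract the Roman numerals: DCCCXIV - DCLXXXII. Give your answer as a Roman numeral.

DCCCXIV = 814
DCLXXXII = 682
814 - 682 = 132

CXXXII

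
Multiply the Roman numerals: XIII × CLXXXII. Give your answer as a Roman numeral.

XIII = 13
CLXXXII = 182
13 × 182 = 2366

MMCCCLXVI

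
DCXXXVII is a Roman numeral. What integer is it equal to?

DCXXXVII: D=500, C=100, X=10, X=10, X=10, V=5, I=1, I=1
500 + 100 + 10 + 10 + 10 + 5 + 1 + 1 = 637

637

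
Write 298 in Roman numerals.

Convert 298 to Roman numerals:
  298 contains 2×100 (CC)
  98 contains 1×90 (XC)
  8 contains 1×5 (V)
  3 contains 3×1 (III)

CCXCVIII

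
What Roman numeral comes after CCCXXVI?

CCCXXVI = 326; next is 327

CCCXXVII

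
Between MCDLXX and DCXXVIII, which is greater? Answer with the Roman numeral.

MCDLXX = 1470
DCXXVIII = 628
1470 is larger

MCDLXX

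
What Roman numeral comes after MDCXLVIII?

MDCXLVIII = 1648; next is 1649

MDCXLIX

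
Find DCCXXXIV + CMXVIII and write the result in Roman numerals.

DCCXXXIV = 734
CMXVIII = 918
734 + 918 = 1652

MDCLII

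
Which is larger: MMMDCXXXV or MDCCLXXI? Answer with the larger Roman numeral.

MMMDCXXXV = 3635
MDCCLXXI = 1771
3635 is larger

MMMDCXXXV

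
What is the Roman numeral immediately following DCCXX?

DCCXX = 720, so the next integer is 720 + 1 = 721

DCCXXI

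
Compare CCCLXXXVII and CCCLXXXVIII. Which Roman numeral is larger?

CCCLXXXVII = 387
CCCLXXXVIII = 388
388 is larger

CCCLXXXVIII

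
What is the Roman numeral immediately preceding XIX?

XIX = 19, so the previous integer is 19 - 1 = 18

XVIII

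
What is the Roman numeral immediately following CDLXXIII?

CDLXXIII = 473; next is 474

CDLXXIV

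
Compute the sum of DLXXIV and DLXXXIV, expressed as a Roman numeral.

DLXXIV = 574
DLXXXIV = 584
574 + 584 = 1158

MCLVIII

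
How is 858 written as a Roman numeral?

Convert 858 to Roman numerals:
  858 contains 1×500 (D)
  358 contains 3×100 (CCC)
  58 contains 1×50 (L)
  8 contains 1×5 (V)
  3 contains 3×1 (III)

DCCCLVIII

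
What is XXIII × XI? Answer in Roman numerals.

XXIII = 23
XI = 11
23 × 11 = 253

CCLIII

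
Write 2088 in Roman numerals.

Convert 2088 to Roman numerals:
  2088 contains 2×1000 (MM)
  88 contains 1×50 (L)
  38 contains 3×10 (XXX)
  8 contains 1×5 (V)
  3 contains 3×1 (III)

MMLXXXVIII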